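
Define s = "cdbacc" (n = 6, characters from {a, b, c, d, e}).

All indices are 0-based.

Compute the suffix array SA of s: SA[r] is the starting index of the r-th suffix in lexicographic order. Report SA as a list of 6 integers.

[3, 2, 5, 4, 0, 1]

sorted suffixes:
  #0 SA[0]=3  'acc'
  #1 SA[1]=2  'bacc'
  #2 SA[2]=5  'c'
  #3 SA[3]=4  'cc'
  #4 SA[4]=0  'cdbacc'
  #5 SA[5]=1  'dbacc'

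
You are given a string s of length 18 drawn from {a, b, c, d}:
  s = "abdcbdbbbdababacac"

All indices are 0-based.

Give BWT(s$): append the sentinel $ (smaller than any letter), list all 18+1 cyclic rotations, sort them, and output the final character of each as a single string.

rank  rotation             last
    0  $abdcbdbbbdababacac  c
    1  ababacac$abdcbdbbbd  d
    2  abacac$abdcbdbbbdab  b
    3  abdcbdbbbdababacac$  $
    4  ac$abdcbdbbbdababac  c
    5  acac$abdcbdbbbdabab  b
    6  babacac$abdcbdbbbda  a
    7  bacac$abdcbdbbbdaba  a
    8  bbbdababacac$abdcbd  d
    9  bbdababacac$abdcbdb  b
   10  bdababacac$abdcbdbb  b
   11  bdbbbdababacac$abdc  c
   12  bdcbdbbbdababacac$a  a
   13  c$abdcbdbbbdababaca  a
   14  cac$abdcbdbbbdababa  a
   15  cbdbbbdababacac$abd  d
   16  dababacac$abdcbdbbb  b
   17  dbbbdababacac$abdcb  b
   18  dcbdbbbdababacac$ab  b

cdb$cbaadbbcaaadbbb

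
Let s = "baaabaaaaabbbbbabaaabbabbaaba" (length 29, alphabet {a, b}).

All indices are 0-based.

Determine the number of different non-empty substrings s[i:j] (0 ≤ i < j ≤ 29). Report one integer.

351

rank | idx | suffix
   0 |  28 | a
   1 |   5 | aaaaabbbbbabaaabbabbaaba
   2 |   6 | aaaabbbbbabaaabbabbaaba
   3 |   1 | aaabaaaaabbbbbabaaabbabbaaba
   4 |  17 | aaabbabbaaba
   5 |   7 | aaabbbbbabaaabbabbaaba
   6 |  25 | aaba
   7 |   2 | aabaaaaabbbbbabaaabbabbaaba
   8 |  18 | aabbabbaaba
   9 |   8 | aabbbbbabaaabbabbaaba
  10 |  26 | aba
  11 |   3 | abaaaaabbbbbabaaabbabbaaba
  12 |  15 | abaaabbabbaaba
  13 |  22 | abbaaba
  14 |  19 | abbabbaaba
  15 |   9 | abbbbbabaaabbabbaaba
  16 |  27 | ba
  17 |   4 | baaaaabbbbbabaaabbabbaaba
  18 |   0 | baaabaaaaabbbbbabaaabbabbaaba
  19 |  16 | baaabbabbaaba
  20 |  24 | baaba
  21 |  14 | babaaabbabbaaba
  22 |  21 | babbaaba
  23 |  23 | bbaaba
  24 |  13 | bbabaaabbabbaaba
  25 |  20 | bbabbaaba
  26 |  12 | bbbabaaabbabbaaba
  27 |  11 | bbbbabaaabbabbaaba
  28 |  10 | bbbbbabaaabbabbaaba

SA = [28, 5, 6, 1, 17, 7, 25, 2, 18, 8, 26, 3, 15, 22, 19, 9, 27, 4, 0, 16, 24, 14, 21, 23, 13, 20, 12, 11, 10]
[i] adj suffixes → lcp
  [1] 28/5 → 1 ('a')
  [2] 5/6 → 4 ('aaaa')
  [3] 6/1 → 3 ('aaa')
  [4] 1/17 → 4 ('aaab')
  [5] 17/7 → 5 ('aaabb')
  [6] 7/25 → 2 ('aa')
  [7] 25/2 → 4 ('aaba')
  [8] 2/18 → 3 ('aab')
  [9] 18/8 → 4 ('aabb')
  [10] 8/26 → 1 ('a')
  [11] 26/3 → 3 ('aba')
  [12] 3/15 → 5 ('abaaa')
  [13] 15/22 → 2 ('ab')
  [14] 22/19 → 4 ('abba')
  [15] 19/9 → 3 ('abb')
  [16] 9/27 → 0 ('')
  [17] 27/4 → 2 ('ba')
  [18] 4/0 → 4 ('baaa')
  [19] 0/16 → 5 ('baaab')
  [20] 16/24 → 3 ('baa')
  [21] 24/14 → 2 ('ba')
  [22] 14/21 → 3 ('bab')
  [23] 21/23 → 1 ('b')
  [24] 23/13 → 3 ('bba')
  [25] 13/20 → 4 ('bbab')
  [26] 20/12 → 2 ('bb')
  [27] 12/11 → 3 ('bbb')
  [28] 11/10 → 4 ('bbbb')

n(n+1)/2 = 29·30/2 = 435
Σ LCP = 0 + 1 + 4 + 3 + 4 + 5 + 2 + 4 + 3 + 4 + 1 + 3 + 5 + 2 + 4 + 3 + 0 + 2 + 4 + 5 + 3 + 2 + 3 + 1 + 3 + 4 + 2 + 3 + 4 = 84
distinct = 435 − 84 = 351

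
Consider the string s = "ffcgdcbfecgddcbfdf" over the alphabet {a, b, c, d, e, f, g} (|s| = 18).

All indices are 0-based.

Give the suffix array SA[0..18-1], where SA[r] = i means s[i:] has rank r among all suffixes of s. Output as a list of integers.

rank | idx | suffix
   0 |  14 | bfdf
   1 |   6 | bfecgddcbfdf
   2 |  13 | cbfdf
   3 |   5 | cbfecgddcbfdf
   4 |   2 | cgdcbfecgddcbfdf
   5 |   9 | cgddcbfdf
   6 |  12 | dcbfdf
   7 |   4 | dcbfecgddcbfdf
   8 |  11 | ddcbfdf
   9 |  16 | df
  10 |   8 | ecgddcbfdf
  11 |  17 | f
  12 |   1 | fcgdcbfecgddcbfdf
  13 |  15 | fdf
  14 |   7 | fecgddcbfdf
  15 |   0 | ffcgdcbfecgddcbfdf
  16 |   3 | gdcbfecgddcbfdf
  17 |  10 | gddcbfdf

[14, 6, 13, 5, 2, 9, 12, 4, 11, 16, 8, 17, 1, 15, 7, 0, 3, 10]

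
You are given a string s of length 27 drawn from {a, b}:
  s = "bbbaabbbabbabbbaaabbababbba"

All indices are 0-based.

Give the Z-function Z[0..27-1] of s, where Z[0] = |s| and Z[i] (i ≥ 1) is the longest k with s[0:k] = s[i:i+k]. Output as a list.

Z[0]=27
i=1: fresh scan; Z[1]=2 scan→box=[1,3)
i=2: min(r-i=1, Z[1]=2)=1; Z[2]=1
i=3: fresh scan; Z[3]=0
i=4: fresh scan; Z[4]=0
i=5: fresh scan; Z[5]=4 scan→box=[5,9)
i=6: min(r-i=3, Z[1]=2)=2; Z[6]=2
i=7: min(r-i=2, Z[2]=1)=1; Z[7]=1
i=8: min(r-i=1, Z[3]=0)=0; Z[8]=0
i=9: fresh scan; Z[9]=2 scan→box=[9,11)
i=10: min(r-i=1, Z[1]=2)=1; Z[10]=1
i=11: fresh scan; Z[11]=0
i=12: fresh scan; Z[12]=5 scan→box=[12,17)
i=13: min(r-i=4, Z[1]=2)=2; Z[13]=2
i=14: min(r-i=3, Z[2]=1)=1; Z[14]=1
i=15: min(r-i=2, Z[3]=0)=0; Z[15]=0
i=16: min(r-i=1, Z[4]=0)=0; Z[16]=0
i=17: fresh scan; Z[17]=0
i=18: fresh scan; Z[18]=2 scan→box=[18,20)
i=19: min(r-i=1, Z[1]=2)=1; Z[19]=1
i=20: fresh scan; Z[20]=0
i=21: fresh scan; Z[21]=1 scan→box=[21,22)
i=22: fresh scan; Z[22]=0
i=23: fresh scan; Z[23]=4 scan→box=[23,27)
i=24: min(r-i=3, Z[1]=2)=2; Z[24]=2
i=25: min(r-i=2, Z[2]=1)=1; Z[25]=1
i=26: min(r-i=1, Z[3]=0)=0; Z[26]=0

[27, 2, 1, 0, 0, 4, 2, 1, 0, 2, 1, 0, 5, 2, 1, 0, 0, 0, 2, 1, 0, 1, 0, 4, 2, 1, 0]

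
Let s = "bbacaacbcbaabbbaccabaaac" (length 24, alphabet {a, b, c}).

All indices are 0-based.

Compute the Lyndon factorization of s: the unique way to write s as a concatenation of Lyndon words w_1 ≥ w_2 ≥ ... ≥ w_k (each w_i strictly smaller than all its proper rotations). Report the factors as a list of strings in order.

emit factor 1: 'b' (i=0, period=1)
emit factor 2: 'b' (i=1, period=1)
emit factor 3: 'ac' (i=2, period=2)
emit factor 4: 'aacbcb' (i=4, period=6)
emit factor 5: 'aabbbaccab' (i=10, period=10)
emit factor 6: 'aaac' (i=20, period=4)

["b", "b", "ac", "aacbcb", "aabbbaccab", "aaac"]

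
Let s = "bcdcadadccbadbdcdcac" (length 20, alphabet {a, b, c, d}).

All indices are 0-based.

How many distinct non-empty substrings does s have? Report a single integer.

rank | idx | suffix
   0 |  18 | ac
   1 |   4 | adadccbadbdcdcac
   2 |  11 | adbdcdcac
   3 |   6 | adccbadbdcdcac
   4 |  10 | badbdcdcac
   5 |   0 | bcdcadadccbadbdcdcac
   6 |  13 | bdcdcac
   7 |  19 | c
   8 |  17 | cac
   9 |   3 | cadadccbadbdcdcac
  10 |   9 | cbadbdcdcac
  11 |   8 | ccbadbdcdcac
  12 |  15 | cdcac
  13 |   1 | cdcadadccbadbdcdcac
  14 |   5 | dadccbadbdcdcac
  15 |  12 | dbdcdcac
  16 |  16 | dcac
  17 |   2 | dcadadccbadbdcdcac
  18 |   7 | dccbadbdcdcac
  19 |  14 | dcdcac

SA = [18, 4, 11, 6, 10, 0, 13, 19, 17, 3, 9, 8, 15, 1, 5, 12, 16, 2, 7, 14]
rank  pair      lcp
   1  s[18:],s[4:]  1  'a'
   2  s[4:],s[11:]  2  'ad'
   3  s[11:],s[6:]  2  'ad'
   4  s[6:],s[10:]  0  ''
   5  s[10:],s[0:]  1  'b'
   6  s[0:],s[13:]  1  'b'
   7  s[13:],s[19:]  0  ''
   8  s[19:],s[17:]  1  'c'
   9  s[17:],s[3:]  2  'ca'
  10  s[3:],s[9:]  1  'c'
  11  s[9:],s[8:]  1  'c'
  12  s[8:],s[15:]  1  'c'
  13  s[15:],s[1:]  4  'cdca'
  14  s[1:],s[5:]  0  ''
  15  s[5:],s[12:]  1  'd'
  16  s[12:],s[16:]  1  'd'
  17  s[16:],s[2:]  3  'dca'
  18  s[2:],s[7:]  2  'dc'
  19  s[7:],s[14:]  2  'dc'

n(n+1)/2 = 20·21/2 = 210
Σ LCP = 0 + 1 + 2 + 2 + 0 + 1 + 1 + 0 + 1 + 2 + 1 + 1 + 1 + 4 + 0 + 1 + 1 + 3 + 2 + 2 = 26
distinct = 210 − 26 = 184

184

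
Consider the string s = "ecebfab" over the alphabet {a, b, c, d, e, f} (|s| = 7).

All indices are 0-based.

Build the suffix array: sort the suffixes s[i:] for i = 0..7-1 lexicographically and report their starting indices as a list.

[5, 6, 3, 1, 2, 0, 4]

rank | idx | suffix
   0 |   5 | ab
   1 |   6 | b
   2 |   3 | bfab
   3 |   1 | cebfab
   4 |   2 | ebfab
   5 |   0 | ecebfab
   6 |   4 | fab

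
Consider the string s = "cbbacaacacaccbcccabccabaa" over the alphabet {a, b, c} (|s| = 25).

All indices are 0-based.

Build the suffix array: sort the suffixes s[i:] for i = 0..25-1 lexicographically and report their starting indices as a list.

[24, 23, 5, 21, 17, 3, 6, 8, 10, 22, 2, 1, 18, 13, 4, 20, 16, 7, 9, 0, 12, 19, 15, 11, 14]

rank→(start, suffix):
  0 → (24, 'a')
  1 → (23, 'aa')
  2 → (5, 'aacacaccbcccabccabaa')
  3 → (21, 'abaa')
  4 → (17, 'abccabaa')
  5 → (3, 'acaacacaccbcccabccabaa')
  6 → (6, 'acacaccbcccabccabaa')
  7 → (8, 'acaccbcccabccabaa')
  8 → (10, 'accbcccabccabaa')
  9 → (22, 'baa')
  10 → (2, 'bacaacacaccbcccabccabaa')
  11 → (1, 'bbacaacacaccbcccabccabaa')
  12 → (18, 'bccabaa')
  13 → (13, 'bcccabccabaa')
  14 → (4, 'caacacaccbcccabccabaa')
  15 → (20, 'cabaa')
  16 → (16, 'cabccabaa')
  17 → (7, 'cacaccbcccabccabaa')
  18 → (9, 'caccbcccabccabaa')
  19 → (0, 'cbbacaacacaccbcccabccabaa')
  20 → (12, 'cbcccabccabaa')
  21 → (19, 'ccabaa')
  22 → (15, 'ccabccabaa')
  23 → (11, 'ccbcccabccabaa')
  24 → (14, 'cccabccabaa')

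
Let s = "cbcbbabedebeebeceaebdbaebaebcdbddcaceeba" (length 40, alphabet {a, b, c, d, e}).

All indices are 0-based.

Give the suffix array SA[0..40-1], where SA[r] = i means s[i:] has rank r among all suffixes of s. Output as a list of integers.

[39, 5, 34, 22, 25, 17, 38, 4, 21, 24, 3, 1, 27, 19, 30, 13, 6, 10, 33, 2, 0, 28, 15, 35, 20, 29, 32, 31, 8, 16, 37, 23, 26, 18, 12, 9, 14, 7, 36, 11]

rank | idx | suffix
   0 |  39 | a
   1 |   5 | abedebeebeceaebdbaebaebcdbddcaceeba
   2 |  34 | aceeba
   3 |  22 | aebaebcdbddcaceeba
   4 |  25 | aebcdbddcaceeba
   5 |  17 | aebdbaebaebcdbddcaceeba
   6 |  38 | ba
   7 |   4 | babedebeebeceaebdbaebaebcdbddcaceeba
   8 |  21 | baebaebcdbddcaceeba
   9 |  24 | baebcdbddcaceeba
  10 |   3 | bbabedebeebeceaebdbaebaebcdbddcaceeba
  11 |   1 | bcbbabedebeebeceaebdbaebaebcdbddcaceeba
  12 |  27 | bcdbddcaceeba
  13 |  19 | bdbaebaebcdbddcaceeba
  14 |  30 | bddcaceeba
  15 |  13 | beceaebdbaebaebcdbddcaceeba
  16 |   6 | bedebeebeceaebdbaebaebcdbddcaceeba
  17 |  10 | beebeceaebdbaebaebcdbddcaceeba
  18 |  33 | caceeba
  19 |   2 | cbbabedebeebeceaebdbaebaebcdbddcaceeba
  20 |   0 | cbcbbabedebeebeceaebdbaebaebcdbddcaceeba
  21 |  28 | cdbddcaceeba
  22 |  15 | ceaebdbaebaebcdbddcaceeba
  23 |  35 | ceeba
  24 |  20 | dbaebaebcdbddcaceeba
  25 |  29 | dbddcaceeba
  26 |  32 | dcaceeba
  27 |  31 | ddcaceeba
  28 |   8 | debeebeceaebdbaebaebcdbddcaceeba
  29 |  16 | eaebdbaebaebcdbddcaceeba
  30 |  37 | eba
  31 |  23 | ebaebcdbddcaceeba
  32 |  26 | ebcdbddcaceeba
  33 |  18 | ebdbaebaebcdbddcaceeba
  34 |  12 | ebeceaebdbaebaebcdbddcaceeba
  35 |   9 | ebeebeceaebdbaebaebcdbddcaceeba
  36 |  14 | eceaebdbaebaebcdbddcaceeba
  37 |   7 | edebeebeceaebdbaebaebcdbddcaceeba
  38 |  36 | eeba
  39 |  11 | eebeceaebdbaebaebcdbddcaceeba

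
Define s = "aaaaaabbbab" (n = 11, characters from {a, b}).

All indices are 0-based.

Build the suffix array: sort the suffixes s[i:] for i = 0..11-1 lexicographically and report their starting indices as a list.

[0, 1, 2, 3, 4, 9, 5, 10, 8, 7, 6]

sorted suffixes:
  #0 SA[0]=0  'aaaaaabbbab'
  #1 SA[1]=1  'aaaaabbbab'
  #2 SA[2]=2  'aaaabbbab'
  #3 SA[3]=3  'aaabbbab'
  #4 SA[4]=4  'aabbbab'
  #5 SA[5]=9  'ab'
  #6 SA[6]=5  'abbbab'
  #7 SA[7]=10  'b'
  #8 SA[8]=8  'bab'
  #9 SA[9]=7  'bbab'
  #10 SA[10]=6  'bbbab'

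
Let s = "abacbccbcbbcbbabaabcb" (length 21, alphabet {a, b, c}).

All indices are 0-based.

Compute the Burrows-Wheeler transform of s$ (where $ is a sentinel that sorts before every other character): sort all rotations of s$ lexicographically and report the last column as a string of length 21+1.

bbb$abcabaccabccbbbcab

rank  rotation                last
    0  $abacbccbcbbcbbabaabcb  b
    1  aabcb$abacbccbcbbcbbab  b
    2  abaabcb$abacbccbcbbcbb  b
    3  abacbccbcbbcbbabaabcb$  $
    4  abcb$abacbccbcbbcbbaba  a
    5  acbccbcbbcbbabaabcb$ab  b
    6  b$abacbccbcbbcbbabaabc  c
    7  baabcb$abacbccbcbbcbba  a
    8  babaabcb$abacbccbcbbcb  b
    9  bacbccbcbbcbbabaabcb$a  a
   10  bbabaabcb$abacbccbcbbc  c
   11  bbcbbabaabcb$abacbccbc  c
   12  bcb$abacbccbcbbcbbabaa  a
   13  bcbbabaabcb$abacbccbcb  b
   14  bcbbcbbabaabcb$abacbcc  c
   15  bccbcbbcbbabaabcb$abac  c
   16  cb$abacbccbcbbcbbabaab  b
   17  cbbabaabcb$abacbccbcbb  b
   18  cbbcbbabaabcb$abacbccb  b
   19  cbcbbcbbabaabcb$abacbc  c
   20  cbccbcbbcbbabaabcb$aba  a
   21  ccbcbbcbbabaabcb$abacb  b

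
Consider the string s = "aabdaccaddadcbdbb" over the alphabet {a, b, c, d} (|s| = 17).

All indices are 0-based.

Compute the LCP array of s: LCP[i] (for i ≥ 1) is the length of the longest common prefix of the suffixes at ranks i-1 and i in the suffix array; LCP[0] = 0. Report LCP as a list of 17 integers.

sorted suffixes:
  #0 SA[0]=0  'aabdaccaddadcbdbb'
  #1 SA[1]=1  'abdaccaddadcbdbb'
  #2 SA[2]=4  'accaddadcbdbb'
  #3 SA[3]=10  'adcbdbb'
  #4 SA[4]=7  'addadcbdbb'
  #5 SA[5]=16  'b'
  #6 SA[6]=15  'bb'
  #7 SA[7]=2  'bdaccaddadcbdbb'
  #8 SA[8]=13  'bdbb'
  #9 SA[9]=6  'caddadcbdbb'
  #10 SA[10]=12  'cbdbb'
  #11 SA[11]=5  'ccaddadcbdbb'
  #12 SA[12]=3  'daccaddadcbdbb'
  #13 SA[13]=9  'dadcbdbb'
  #14 SA[14]=14  'dbb'
  #15 SA[15]=11  'dcbdbb'
  #16 SA[16]=8  'ddadcbdbb'

SA = [0, 1, 4, 10, 7, 16, 15, 2, 13, 6, 12, 5, 3, 9, 14, 11, 8]
[i] adj suffixes → lcp
  [1] 0/1 → 1 ('a')
  [2] 1/4 → 1 ('a')
  [3] 4/10 → 1 ('a')
  [4] 10/7 → 2 ('ad')
  [5] 7/16 → 0 ('')
  [6] 16/15 → 1 ('b')
  [7] 15/2 → 1 ('b')
  [8] 2/13 → 2 ('bd')
  [9] 13/6 → 0 ('')
  [10] 6/12 → 1 ('c')
  [11] 12/5 → 1 ('c')
  [12] 5/3 → 0 ('')
  [13] 3/9 → 2 ('da')
  [14] 9/14 → 1 ('d')
  [15] 14/11 → 1 ('d')
  [16] 11/8 → 1 ('d')

[0, 1, 1, 1, 2, 0, 1, 1, 2, 0, 1, 1, 0, 2, 1, 1, 1]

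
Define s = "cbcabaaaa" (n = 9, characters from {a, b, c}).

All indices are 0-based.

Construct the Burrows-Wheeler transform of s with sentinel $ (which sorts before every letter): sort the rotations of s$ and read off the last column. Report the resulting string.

rank  rotation    last
    0  $cbcabaaaa  a
    1  a$cbcabaaa  a
    2  aa$cbcabaa  a
    3  aaa$cbcaba  a
    4  aaaa$cbcab  b
    5  abaaaa$cbc  c
    6  baaaa$cbca  a
    7  bcabaaaa$c  c
    8  cabaaaa$cb  b
    9  cbcabaaaa$  $

aaaabcacb$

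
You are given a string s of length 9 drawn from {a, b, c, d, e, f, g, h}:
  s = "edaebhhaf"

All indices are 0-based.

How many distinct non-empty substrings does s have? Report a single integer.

42

rank | idx | suffix
   0 |   2 | aebhhaf
   1 |   7 | af
   2 |   4 | bhhaf
   3 |   1 | daebhhaf
   4 |   3 | ebhhaf
   5 |   0 | edaebhhaf
   6 |   8 | f
   7 |   6 | haf
   8 |   5 | hhaf

SA = [2, 7, 4, 1, 3, 0, 8, 6, 5]
i: (SA[i-1],SA[i]) lcp shared
  1: (2,7) 1 'a'
  2: (7,4) 0 ''
  3: (4,1) 0 ''
  4: (1,3) 0 ''
  5: (3,0) 1 'e'
  6: (0,8) 0 ''
  7: (8,6) 0 ''
  8: (6,5) 1 'h'

n(n+1)/2 = 9·10/2 = 45
Σ LCP = 0 + 1 + 0 + 0 + 0 + 1 + 0 + 0 + 1 = 3
distinct = 45 − 3 = 42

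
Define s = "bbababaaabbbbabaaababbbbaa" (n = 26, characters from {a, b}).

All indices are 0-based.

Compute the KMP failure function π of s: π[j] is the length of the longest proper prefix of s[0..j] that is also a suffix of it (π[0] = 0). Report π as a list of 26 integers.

π[0] = 0
j=1 s[j]='b': π[1]=1 (border 'b')
j=2 s[j]='a': k: 1→0; π[2]=0 (border '')
j=3 s[j]='b': π[3]=1 (border 'b')
j=4 s[j]='a': k: 1→0; π[4]=0 (border '')
j=5 s[j]='b': π[5]=1 (border 'b')
j=6 s[j]='a': k: 1→0; π[6]=0 (border '')
j=7 s[j]='a': π[7]=0 (border '')
j=8 s[j]='a': π[8]=0 (border '')
j=9 s[j]='b': π[9]=1 (border 'b')
j=10 s[j]='b': π[10]=2 (border 'bb')
j=11 s[j]='b': k: 2→1; π[11]=2 (border 'bb')
j=12 s[j]='b': k: 2→1; π[12]=2 (border 'bb')
j=13 s[j]='a': π[13]=3 (border 'bba')
j=14 s[j]='b': π[14]=4 (border 'bbab')
j=15 s[j]='a': π[15]=5 (border 'bbaba')
j=16 s[j]='a': k: 5→0; π[16]=0 (border '')
j=17 s[j]='a': π[17]=0 (border '')
j=18 s[j]='b': π[18]=1 (border 'b')
j=19 s[j]='a': k: 1→0; π[19]=0 (border '')
j=20 s[j]='b': π[20]=1 (border 'b')
j=21 s[j]='b': π[21]=2 (border 'bb')
j=22 s[j]='b': k: 2→1; π[22]=2 (border 'bb')
j=23 s[j]='b': k: 2→1; π[23]=2 (border 'bb')
j=24 s[j]='a': π[24]=3 (border 'bba')
j=25 s[j]='a': k: 3→0; π[25]=0 (border '')

[0, 1, 0, 1, 0, 1, 0, 0, 0, 1, 2, 2, 2, 3, 4, 5, 0, 0, 1, 0, 1, 2, 2, 2, 3, 0]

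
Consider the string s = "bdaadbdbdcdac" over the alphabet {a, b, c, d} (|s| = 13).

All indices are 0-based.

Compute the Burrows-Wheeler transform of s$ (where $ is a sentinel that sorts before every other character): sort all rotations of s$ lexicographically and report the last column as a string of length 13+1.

rank  rotation        last
    0  $bdaadbdbdcdac  c
    1  aadbdbdcdac$bd  d
    2  ac$bdaadbdbdcd  d
    3  adbdbdcdac$bda  a
    4  bdaadbdbdcdac$  $
    5  bdbdcdac$bdaad  d
    6  bdcdac$bdaadbd  d
    7  c$bdaadbdbdcda  a
    8  cdac$bdaadbdbd  d
    9  daadbdbdcdac$b  b
   10  dac$bdaadbdbdc  c
   11  dbdbdcdac$bdaa  a
   12  dbdcdac$bdaadb  b
   13  dcdac$bdaadbdb  b

cdda$ddadbcabb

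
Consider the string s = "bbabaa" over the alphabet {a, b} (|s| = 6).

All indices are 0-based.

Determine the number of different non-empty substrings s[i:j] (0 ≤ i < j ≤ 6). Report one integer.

sorted suffixes:
  #0 SA[0]=5  'a'
  #1 SA[1]=4  'aa'
  #2 SA[2]=2  'abaa'
  #3 SA[3]=3  'baa'
  #4 SA[4]=1  'babaa'
  #5 SA[5]=0  'bbabaa'

SA = [5, 4, 2, 3, 1, 0]
[i] adj suffixes → lcp
  [1] 5/4 → 1 ('a')
  [2] 4/2 → 1 ('a')
  [3] 2/3 → 0 ('')
  [4] 3/1 → 2 ('ba')
  [5] 1/0 → 1 ('b')

n(n+1)/2 = 6·7/2 = 21
Σ LCP = 0 + 1 + 1 + 0 + 2 + 1 = 5
distinct = 21 − 5 = 16

16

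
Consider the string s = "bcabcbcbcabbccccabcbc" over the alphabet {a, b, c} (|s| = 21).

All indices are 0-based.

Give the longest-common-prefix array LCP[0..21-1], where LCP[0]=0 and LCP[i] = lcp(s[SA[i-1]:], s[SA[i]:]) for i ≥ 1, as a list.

[0, 2, 5, 0, 1, 2, 4, 2, 4, 4, 2, 0, 1, 3, 6, 1, 3, 3, 1, 2, 3]

rank→(start, suffix):
  0 → (9, 'abbccccabcbc')
  1 → (16, 'abcbc')
  2 → (2, 'abcbcbcabbccccabcbc')
  3 → (10, 'bbccccabcbc')
  4 → (19, 'bc')
  5 → (7, 'bcabbccccabcbc')
  6 → (0, 'bcabcbcbcabbccccabcbc')
  7 → (17, 'bcbc')
  8 → (5, 'bcbcabbccccabcbc')
  9 → (3, 'bcbcbcabbccccabcbc')
  10 → (11, 'bccccabcbc')
  11 → (20, 'c')
  12 → (8, 'cabbccccabcbc')
  13 → (15, 'cabcbc')
  14 → (1, 'cabcbcbcabbccccabcbc')
  15 → (18, 'cbc')
  16 → (6, 'cbcabbccccabcbc')
  17 → (4, 'cbcbcabbccccabcbc')
  18 → (14, 'ccabcbc')
  19 → (13, 'cccabcbc')
  20 → (12, 'ccccabcbc')

SA = [9, 16, 2, 10, 19, 7, 0, 17, 5, 3, 11, 20, 8, 15, 1, 18, 6, 4, 14, 13, 12]
rank  pair      lcp
   1  s[9:],s[16:]  2  'ab'
   2  s[16:],s[2:]  5  'abcbc'
   3  s[2:],s[10:]  0  ''
   4  s[10:],s[19:]  1  'b'
   5  s[19:],s[7:]  2  'bc'
   6  s[7:],s[0:]  4  'bcab'
   7  s[0:],s[17:]  2  'bc'
   8  s[17:],s[5:]  4  'bcbc'
   9  s[5:],s[3:]  4  'bcbc'
  10  s[3:],s[11:]  2  'bc'
  11  s[11:],s[20:]  0  ''
  12  s[20:],s[8:]  1  'c'
  13  s[8:],s[15:]  3  'cab'
  14  s[15:],s[1:]  6  'cabcbc'
  15  s[1:],s[18:]  1  'c'
  16  s[18:],s[6:]  3  'cbc'
  17  s[6:],s[4:]  3  'cbc'
  18  s[4:],s[14:]  1  'c'
  19  s[14:],s[13:]  2  'cc'
  20  s[13:],s[12:]  3  'ccc'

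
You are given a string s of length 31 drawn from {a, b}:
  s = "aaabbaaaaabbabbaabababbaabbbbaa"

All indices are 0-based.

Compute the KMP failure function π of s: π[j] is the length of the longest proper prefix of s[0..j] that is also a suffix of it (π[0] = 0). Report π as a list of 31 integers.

π[0] = 0
j=1 s[j]='a': π[1]=1 (border 'a')
j=2 s[j]='a': π[2]=2 (border 'aa')
j=3 s[j]='b': k: 2→1→0; π[3]=0 (border '')
j=4 s[j]='b': π[4]=0 (border '')
j=5 s[j]='a': π[5]=1 (border 'a')
j=6 s[j]='a': π[6]=2 (border 'aa')
j=7 s[j]='a': π[7]=3 (border 'aaa')
j=8 s[j]='a': k: 3→2; π[8]=3 (border 'aaa')
j=9 s[j]='a': k: 3→2; π[9]=3 (border 'aaa')
j=10 s[j]='b': π[10]=4 (border 'aaab')
j=11 s[j]='b': π[11]=5 (border 'aaabb')
j=12 s[j]='a': π[12]=6 (border 'aaabba')
j=13 s[j]='b': k: 6→1→0; π[13]=0 (border '')
j=14 s[j]='b': π[14]=0 (border '')
j=15 s[j]='a': π[15]=1 (border 'a')
j=16 s[j]='a': π[16]=2 (border 'aa')
j=17 s[j]='b': k: 2→1→0; π[17]=0 (border '')
j=18 s[j]='a': π[18]=1 (border 'a')
j=19 s[j]='b': k: 1→0; π[19]=0 (border '')
j=20 s[j]='a': π[20]=1 (border 'a')
j=21 s[j]='b': k: 1→0; π[21]=0 (border '')
j=22 s[j]='b': π[22]=0 (border '')
j=23 s[j]='a': π[23]=1 (border 'a')
j=24 s[j]='a': π[24]=2 (border 'aa')
j=25 s[j]='b': k: 2→1→0; π[25]=0 (border '')
j=26 s[j]='b': π[26]=0 (border '')
j=27 s[j]='b': π[27]=0 (border '')
j=28 s[j]='b': π[28]=0 (border '')
j=29 s[j]='a': π[29]=1 (border 'a')
j=30 s[j]='a': π[30]=2 (border 'aa')

[0, 1, 2, 0, 0, 1, 2, 3, 3, 3, 4, 5, 6, 0, 0, 1, 2, 0, 1, 0, 1, 0, 0, 1, 2, 0, 0, 0, 0, 1, 2]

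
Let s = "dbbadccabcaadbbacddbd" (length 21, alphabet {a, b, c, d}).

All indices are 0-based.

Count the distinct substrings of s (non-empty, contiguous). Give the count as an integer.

rank→(start, suffix):
  0 → (10, 'aadbbacddbd')
  1 → (7, 'abcaadbbacddbd')
  2 → (15, 'acddbd')
  3 → (11, 'adbbacddbd')
  4 → (3, 'adccabcaadbbacddbd')
  5 → (14, 'bacddbd')
  6 → (2, 'badccabcaadbbacddbd')
  7 → (13, 'bbacddbd')
  8 → (1, 'bbadccabcaadbbacddbd')
  9 → (8, 'bcaadbbacddbd')
  10 → (19, 'bd')
  11 → (9, 'caadbbacddbd')
  12 → (6, 'cabcaadbbacddbd')
  13 → (5, 'ccabcaadbbacddbd')
  14 → (16, 'cddbd')
  15 → (20, 'd')
  16 → (12, 'dbbacddbd')
  17 → (0, 'dbbadccabcaadbbacddbd')
  18 → (18, 'dbd')
  19 → (4, 'dccabcaadbbacddbd')
  20 → (17, 'ddbd')

SA = [10, 7, 15, 11, 3, 14, 2, 13, 1, 8, 19, 9, 6, 5, 16, 20, 12, 0, 18, 4, 17]
rank  pair      lcp
   1  s[10:],s[7:]  1  'a'
   2  s[7:],s[15:]  1  'a'
   3  s[15:],s[11:]  1  'a'
   4  s[11:],s[3:]  2  'ad'
   5  s[3:],s[14:]  0  ''
   6  s[14:],s[2:]  2  'ba'
   7  s[2:],s[13:]  1  'b'
   8  s[13:],s[1:]  3  'bba'
   9  s[1:],s[8:]  1  'b'
  10  s[8:],s[19:]  1  'b'
  11  s[19:],s[9:]  0  ''
  12  s[9:],s[6:]  2  'ca'
  13  s[6:],s[5:]  1  'c'
  14  s[5:],s[16:]  1  'c'
  15  s[16:],s[20:]  0  ''
  16  s[20:],s[12:]  1  'd'
  17  s[12:],s[0:]  4  'dbba'
  18  s[0:],s[18:]  2  'db'
  19  s[18:],s[4:]  1  'd'
  20  s[4:],s[17:]  1  'd'

n(n+1)/2 = 21·22/2 = 231
Σ LCP = 0 + 1 + 1 + 1 + 2 + 0 + 2 + 1 + 3 + 1 + 1 + 0 + 2 + 1 + 1 + 0 + 1 + 4 + 2 + 1 + 1 = 26
distinct = 231 − 26 = 205

205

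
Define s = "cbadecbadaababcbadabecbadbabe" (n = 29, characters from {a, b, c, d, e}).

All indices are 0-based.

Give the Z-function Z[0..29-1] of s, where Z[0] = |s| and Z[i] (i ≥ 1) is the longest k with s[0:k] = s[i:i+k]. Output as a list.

Z[0]=29
i=1: i≥r, start 0; Z[1]=0
i=2: i≥r, start 0; Z[2]=0
i=3: i≥r, start 0; Z[3]=0
i=4: i≥r, start 0; Z[4]=0
i=5: i≥r, start 0; Z[5]=4 extend→box=[5,9)
i=6: min(r-i=3, Z[1]=0)=0; Z[6]=0
i=7: min(r-i=2, Z[2]=0)=0; Z[7]=0
i=8: min(r-i=1, Z[3]=0)=0; Z[8]=0
i=9: i≥r, start 0; Z[9]=0
i=10: i≥r, start 0; Z[10]=0
i=11: i≥r, start 0; Z[11]=0
i=12: i≥r, start 0; Z[12]=0
i=13: i≥r, start 0; Z[13]=0
i=14: i≥r, start 0; Z[14]=4 extend→box=[14,18)
i=15: min(r-i=3, Z[1]=0)=0; Z[15]=0
i=16: min(r-i=2, Z[2]=0)=0; Z[16]=0
i=17: min(r-i=1, Z[3]=0)=0; Z[17]=0
i=18: i≥r, start 0; Z[18]=0
i=19: i≥r, start 0; Z[19]=0
i=20: i≥r, start 0; Z[20]=0
i=21: i≥r, start 0; Z[21]=4 extend→box=[21,25)
i=22: min(r-i=3, Z[1]=0)=0; Z[22]=0
i=23: min(r-i=2, Z[2]=0)=0; Z[23]=0
i=24: min(r-i=1, Z[3]=0)=0; Z[24]=0
i=25: i≥r, start 0; Z[25]=0
i=26: i≥r, start 0; Z[26]=0
i=27: i≥r, start 0; Z[27]=0
i=28: i≥r, start 0; Z[28]=0

[29, 0, 0, 0, 0, 4, 0, 0, 0, 0, 0, 0, 0, 0, 4, 0, 0, 0, 0, 0, 0, 4, 0, 0, 0, 0, 0, 0, 0]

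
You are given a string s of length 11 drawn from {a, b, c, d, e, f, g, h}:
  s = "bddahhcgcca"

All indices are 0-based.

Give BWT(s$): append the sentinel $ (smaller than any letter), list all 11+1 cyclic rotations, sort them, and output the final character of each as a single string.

rank  rotation      last
    0  $bddahhcgcca  a
    1  a$bddahhcgcc  c
    2  ahhcgcca$bdd  d
    3  bddahhcgcca$  $
    4  ca$bddahhcgc  c
    5  cca$bddahhcg  g
    6  cgcca$bddahh  h
    7  dahhcgcca$bd  d
    8  ddahhcgcca$b  b
    9  gcca$bddahhc  c
   10  hcgcca$bddah  h
   11  hhcgcca$bdda  a

acd$cghdbcha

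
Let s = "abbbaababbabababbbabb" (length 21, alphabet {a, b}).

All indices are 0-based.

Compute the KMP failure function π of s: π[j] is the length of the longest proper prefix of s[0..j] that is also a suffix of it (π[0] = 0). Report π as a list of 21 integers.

π[0] = 0
j=1 s[j]='b': π[1]=0 (border '')
j=2 s[j]='b': π[2]=0 (border '')
j=3 s[j]='b': π[3]=0 (border '')
j=4 s[j]='a': π[4]=1 (border 'a')
j=5 s[j]='a': k: 1→0; π[5]=1 (border 'a')
j=6 s[j]='b': π[6]=2 (border 'ab')
j=7 s[j]='a': k: 2→0; π[7]=1 (border 'a')
j=8 s[j]='b': π[8]=2 (border 'ab')
j=9 s[j]='b': π[9]=3 (border 'abb')
j=10 s[j]='a': k: 3→0; π[10]=1 (border 'a')
j=11 s[j]='b': π[11]=2 (border 'ab')
j=12 s[j]='a': k: 2→0; π[12]=1 (border 'a')
j=13 s[j]='b': π[13]=2 (border 'ab')
j=14 s[j]='a': k: 2→0; π[14]=1 (border 'a')
j=15 s[j]='b': π[15]=2 (border 'ab')
j=16 s[j]='b': π[16]=3 (border 'abb')
j=17 s[j]='b': π[17]=4 (border 'abbb')
j=18 s[j]='a': π[18]=5 (border 'abbba')
j=19 s[j]='b': k: 5→1; π[19]=2 (border 'ab')
j=20 s[j]='b': π[20]=3 (border 'abb')

[0, 0, 0, 0, 1, 1, 2, 1, 2, 3, 1, 2, 1, 2, 1, 2, 3, 4, 5, 2, 3]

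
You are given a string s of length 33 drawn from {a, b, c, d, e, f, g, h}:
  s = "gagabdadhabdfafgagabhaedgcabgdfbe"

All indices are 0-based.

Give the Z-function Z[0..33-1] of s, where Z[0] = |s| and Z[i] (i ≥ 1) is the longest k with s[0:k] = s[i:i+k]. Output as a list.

[33, 0, 2, 0, 0, 0, 0, 0, 0, 0, 0, 0, 0, 0, 0, 5, 0, 2, 0, 0, 0, 0, 0, 0, 1, 0, 0, 0, 1, 0, 0, 0, 0]

Z[0]=33
i=1: fresh scan; Z[1]=0
i=2: fresh scan; Z[2]=2 scan→box=[2,4)
i=3: min(r-i=1, Z[1]=0)=0; Z[3]=0
i=4: fresh scan; Z[4]=0
i=5: fresh scan; Z[5]=0
i=6: fresh scan; Z[6]=0
i=7: fresh scan; Z[7]=0
i=8: fresh scan; Z[8]=0
i=9: fresh scan; Z[9]=0
i=10: fresh scan; Z[10]=0
i=11: fresh scan; Z[11]=0
i=12: fresh scan; Z[12]=0
i=13: fresh scan; Z[13]=0
i=14: fresh scan; Z[14]=0
i=15: fresh scan; Z[15]=5 scan→box=[15,20)
i=16: min(r-i=4, Z[1]=0)=0; Z[16]=0
i=17: min(r-i=3, Z[2]=2)=2; Z[17]=2
i=18: min(r-i=2, Z[3]=0)=0; Z[18]=0
i=19: min(r-i=1, Z[4]=0)=0; Z[19]=0
i=20: fresh scan; Z[20]=0
i=21: fresh scan; Z[21]=0
i=22: fresh scan; Z[22]=0
i=23: fresh scan; Z[23]=0
i=24: fresh scan; Z[24]=1 scan→box=[24,25)
i=25: fresh scan; Z[25]=0
i=26: fresh scan; Z[26]=0
i=27: fresh scan; Z[27]=0
i=28: fresh scan; Z[28]=1 scan→box=[28,29)
i=29: fresh scan; Z[29]=0
i=30: fresh scan; Z[30]=0
i=31: fresh scan; Z[31]=0
i=32: fresh scan; Z[32]=0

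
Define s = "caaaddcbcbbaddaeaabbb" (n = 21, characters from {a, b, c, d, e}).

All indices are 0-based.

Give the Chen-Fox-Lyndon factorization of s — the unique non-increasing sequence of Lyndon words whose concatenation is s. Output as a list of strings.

["c", "aaaddcbcbbaddaeaabbb"]

emit factor 1: 'c' (i=0, period=1)
emit factor 2: 'aaaddcbcbbaddaeaabbb' (i=1, period=20)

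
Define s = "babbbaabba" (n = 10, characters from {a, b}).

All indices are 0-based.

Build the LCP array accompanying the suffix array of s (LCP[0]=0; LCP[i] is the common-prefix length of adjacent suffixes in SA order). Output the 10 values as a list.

rank→(start, suffix):
  0 → (9, 'a')
  1 → (5, 'aabba')
  2 → (6, 'abba')
  3 → (1, 'abbbaabba')
  4 → (8, 'ba')
  5 → (4, 'baabba')
  6 → (0, 'babbbaabba')
  7 → (7, 'bba')
  8 → (3, 'bbaabba')
  9 → (2, 'bbbaabba')

SA = [9, 5, 6, 1, 8, 4, 0, 7, 3, 2]
i: (SA[i-1],SA[i]) lcp shared
  1: (9,5) 1 'a'
  2: (5,6) 1 'a'
  3: (6,1) 3 'abb'
  4: (1,8) 0 ''
  5: (8,4) 2 'ba'
  6: (4,0) 2 'ba'
  7: (0,7) 1 'b'
  8: (7,3) 3 'bba'
  9: (3,2) 2 'bb'

[0, 1, 1, 3, 0, 2, 2, 1, 3, 2]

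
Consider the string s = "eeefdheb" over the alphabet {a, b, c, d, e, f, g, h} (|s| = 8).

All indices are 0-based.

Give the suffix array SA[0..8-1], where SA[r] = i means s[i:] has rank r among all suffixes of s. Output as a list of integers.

[7, 4, 6, 0, 1, 2, 3, 5]

sorted suffixes:
  #0 SA[0]=7  'b'
  #1 SA[1]=4  'dheb'
  #2 SA[2]=6  'eb'
  #3 SA[3]=0  'eeefdheb'
  #4 SA[4]=1  'eefdheb'
  #5 SA[5]=2  'efdheb'
  #6 SA[6]=3  'fdheb'
  #7 SA[7]=5  'heb'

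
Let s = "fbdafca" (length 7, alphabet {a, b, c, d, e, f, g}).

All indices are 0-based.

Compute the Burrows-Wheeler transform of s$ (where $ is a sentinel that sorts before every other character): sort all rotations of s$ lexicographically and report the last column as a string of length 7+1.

acdffb$a

rank  rotation  last
    0  $fbdafca  a
    1  a$fbdafc  c
    2  afca$fbd  d
    3  bdafca$f  f
    4  ca$fbdaf  f
    5  dafca$fb  b
    6  fbdafca$  $
    7  fca$fbda  a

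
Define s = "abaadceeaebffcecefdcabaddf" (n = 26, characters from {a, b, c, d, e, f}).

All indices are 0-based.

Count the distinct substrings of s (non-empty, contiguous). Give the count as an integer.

324

sorted suffixes:
  #0 SA[0]=2  'aadceeaebffcecefdcabaddf'
  #1 SA[1]=0  'abaadceeaebffcecefdcabaddf'
  #2 SA[2]=20  'abaddf'
  #3 SA[3]=3  'adceeaebffcecefdcabaddf'
  #4 SA[4]=22  'addf'
  #5 SA[5]=8  'aebffcecefdcabaddf'
  #6 SA[6]=1  'baadceeaebffcecefdcabaddf'
  #7 SA[7]=21  'baddf'
  #8 SA[8]=10  'bffcecefdcabaddf'
  #9 SA[9]=19  'cabaddf'
  #10 SA[10]=13  'cecefdcabaddf'
  #11 SA[11]=5  'ceeaebffcecefdcabaddf'
  #12 SA[12]=15  'cefdcabaddf'
  #13 SA[13]=18  'dcabaddf'
  #14 SA[14]=4  'dceeaebffcecefdcabaddf'
  #15 SA[15]=23  'ddf'
  #16 SA[16]=24  'df'
  #17 SA[17]=7  'eaebffcecefdcabaddf'
  #18 SA[18]=9  'ebffcecefdcabaddf'
  #19 SA[19]=14  'ecefdcabaddf'
  #20 SA[20]=6  'eeaebffcecefdcabaddf'
  #21 SA[21]=16  'efdcabaddf'
  #22 SA[22]=25  'f'
  #23 SA[23]=12  'fcecefdcabaddf'
  #24 SA[24]=17  'fdcabaddf'
  #25 SA[25]=11  'ffcecefdcabaddf'

SA = [2, 0, 20, 3, 22, 8, 1, 21, 10, 19, 13, 5, 15, 18, 4, 23, 24, 7, 9, 14, 6, 16, 25, 12, 17, 11]
[i] adj suffixes → lcp
  [1] 2/0 → 1 ('a')
  [2] 0/20 → 3 ('aba')
  [3] 20/3 → 1 ('a')
  [4] 3/22 → 2 ('ad')
  [5] 22/8 → 1 ('a')
  [6] 8/1 → 0 ('')
  [7] 1/21 → 2 ('ba')
  [8] 21/10 → 1 ('b')
  [9] 10/19 → 0 ('')
  [10] 19/13 → 1 ('c')
  [11] 13/5 → 2 ('ce')
  [12] 5/15 → 2 ('ce')
  [13] 15/18 → 0 ('')
  [14] 18/4 → 2 ('dc')
  [15] 4/23 → 1 ('d')
  [16] 23/24 → 1 ('d')
  [17] 24/7 → 0 ('')
  [18] 7/9 → 1 ('e')
  [19] 9/14 → 1 ('e')
  [20] 14/6 → 1 ('e')
  [21] 6/16 → 1 ('e')
  [22] 16/25 → 0 ('')
  [23] 25/12 → 1 ('f')
  [24] 12/17 → 1 ('f')
  [25] 17/11 → 1 ('f')

n(n+1)/2 = 26·27/2 = 351
Σ LCP = 0 + 1 + 3 + 1 + 2 + 1 + 0 + 2 + 1 + 0 + 1 + 2 + 2 + 0 + 2 + 1 + 1 + 0 + 1 + 1 + 1 + 1 + 0 + 1 + 1 + 1 = 27
distinct = 351 − 27 = 324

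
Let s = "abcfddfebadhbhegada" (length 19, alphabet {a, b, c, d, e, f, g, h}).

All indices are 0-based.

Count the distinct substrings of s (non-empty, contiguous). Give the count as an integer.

rank | idx | suffix
   0 |  18 | a
   1 |   0 | abcfddfebadhbhegada
   2 |  16 | ada
   3 |   9 | adhbhegada
   4 |   8 | badhbhegada
   5 |   1 | bcfddfebadhbhegada
   6 |  12 | bhegada
   7 |   2 | cfddfebadhbhegada
   8 |  17 | da
   9 |   4 | ddfebadhbhegada
  10 |   5 | dfebadhbhegada
  11 |  10 | dhbhegada
  12 |   7 | ebadhbhegada
  13 |  14 | egada
  14 |   3 | fddfebadhbhegada
  15 |   6 | febadhbhegada
  16 |  15 | gada
  17 |  11 | hbhegada
  18 |  13 | hegada

SA = [18, 0, 16, 9, 8, 1, 12, 2, 17, 4, 5, 10, 7, 14, 3, 6, 15, 11, 13]
i: (SA[i-1],SA[i]) lcp shared
  1: (18,0) 1 'a'
  2: (0,16) 1 'a'
  3: (16,9) 2 'ad'
  4: (9,8) 0 ''
  5: (8,1) 1 'b'
  6: (1,12) 1 'b'
  7: (12,2) 0 ''
  8: (2,17) 0 ''
  9: (17,4) 1 'd'
  10: (4,5) 1 'd'
  11: (5,10) 1 'd'
  12: (10,7) 0 ''
  13: (7,14) 1 'e'
  14: (14,3) 0 ''
  15: (3,6) 1 'f'
  16: (6,15) 0 ''
  17: (15,11) 0 ''
  18: (11,13) 1 'h'

n(n+1)/2 = 19·20/2 = 190
Σ LCP = 0 + 1 + 1 + 2 + 0 + 1 + 1 + 0 + 0 + 1 + 1 + 1 + 0 + 1 + 0 + 1 + 0 + 0 + 1 = 12
distinct = 190 − 12 = 178

178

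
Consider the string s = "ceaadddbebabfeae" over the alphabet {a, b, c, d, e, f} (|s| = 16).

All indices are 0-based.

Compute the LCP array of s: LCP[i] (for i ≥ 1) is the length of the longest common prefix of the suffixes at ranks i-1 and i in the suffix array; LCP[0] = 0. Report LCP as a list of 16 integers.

sorted suffixes:
  #0 SA[0]=2  'aadddbebabfeae'
  #1 SA[1]=10  'abfeae'
  #2 SA[2]=3  'adddbebabfeae'
  #3 SA[3]=14  'ae'
  #4 SA[4]=9  'babfeae'
  #5 SA[5]=7  'bebabfeae'
  #6 SA[6]=11  'bfeae'
  #7 SA[7]=0  'ceaadddbebabfeae'
  #8 SA[8]=6  'dbebabfeae'
  #9 SA[9]=5  'ddbebabfeae'
  #10 SA[10]=4  'dddbebabfeae'
  #11 SA[11]=15  'e'
  #12 SA[12]=1  'eaadddbebabfeae'
  #13 SA[13]=13  'eae'
  #14 SA[14]=8  'ebabfeae'
  #15 SA[15]=12  'feae'

SA = [2, 10, 3, 14, 9, 7, 11, 0, 6, 5, 4, 15, 1, 13, 8, 12]
rank  pair      lcp
   1  s[2:],s[10:]  1  'a'
   2  s[10:],s[3:]  1  'a'
   3  s[3:],s[14:]  1  'a'
   4  s[14:],s[9:]  0  ''
   5  s[9:],s[7:]  1  'b'
   6  s[7:],s[11:]  1  'b'
   7  s[11:],s[0:]  0  ''
   8  s[0:],s[6:]  0  ''
   9  s[6:],s[5:]  1  'd'
  10  s[5:],s[4:]  2  'dd'
  11  s[4:],s[15:]  0  ''
  12  s[15:],s[1:]  1  'e'
  13  s[1:],s[13:]  2  'ea'
  14  s[13:],s[8:]  1  'e'
  15  s[8:],s[12:]  0  ''

[0, 1, 1, 1, 0, 1, 1, 0, 0, 1, 2, 0, 1, 2, 1, 0]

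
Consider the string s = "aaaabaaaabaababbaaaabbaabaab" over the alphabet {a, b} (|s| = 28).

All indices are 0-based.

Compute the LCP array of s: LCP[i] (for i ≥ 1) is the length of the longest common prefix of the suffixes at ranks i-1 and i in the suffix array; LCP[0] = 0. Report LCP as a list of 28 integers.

[0, 7, 5, 3, 6, 4, 2, 3, 5, 6, 4, 3, 1, 2, 4, 5, 3, 2, 5, 0, 1, 6, 3, 4, 5, 2, 1, 4]

rank | idx | suffix
   0 |   0 | aaaabaaaabaababbaaaabbaabaab
   1 |   5 | aaaabaababbaaaabbaabaab
   2 |  16 | aaaabbaabaab
   3 |   1 | aaabaaaabaababbaaaabbaabaab
   4 |   6 | aaabaababbaaaabbaabaab
   5 |  17 | aaabbaabaab
   6 |  25 | aab
   7 |   2 | aabaaaabaababbaaaabbaabaab
   8 |  22 | aabaab
   9 |   7 | aabaababbaaaabbaabaab
  10 |  10 | aababbaaaabbaabaab
  11 |  18 | aabbaabaab
  12 |  26 | ab
  13 |   3 | abaaaabaababbaaaabbaabaab
  14 |  23 | abaab
  15 |   8 | abaababbaaaabbaabaab
  16 |  11 | ababbaaaabbaabaab
  17 |  13 | abbaaaabbaabaab
  18 |  19 | abbaabaab
  19 |  27 | b
  20 |   4 | baaaabaababbaaaabbaabaab
  21 |  15 | baaaabbaabaab
  22 |  24 | baab
  23 |  21 | baabaab
  24 |   9 | baababbaaaabbaabaab
  25 |  12 | babbaaaabbaabaab
  26 |  14 | bbaaaabbaabaab
  27 |  20 | bbaabaab

SA = [0, 5, 16, 1, 6, 17, 25, 2, 22, 7, 10, 18, 26, 3, 23, 8, 11, 13, 19, 27, 4, 15, 24, 21, 9, 12, 14, 20]
[i] adj suffixes → lcp
  [1] 0/5 → 7 ('aaaabaa')
  [2] 5/16 → 5 ('aaaab')
  [3] 16/1 → 3 ('aaa')
  [4] 1/6 → 6 ('aaabaa')
  [5] 6/17 → 4 ('aaab')
  [6] 17/25 → 2 ('aa')
  [7] 25/2 → 3 ('aab')
  [8] 2/22 → 5 ('aabaa')
  [9] 22/7 → 6 ('aabaab')
  [10] 7/10 → 4 ('aaba')
  [11] 10/18 → 3 ('aab')
  [12] 18/26 → 1 ('a')
  [13] 26/3 → 2 ('ab')
  [14] 3/23 → 4 ('abaa')
  [15] 23/8 → 5 ('abaab')
  [16] 8/11 → 3 ('aba')
  [17] 11/13 → 2 ('ab')
  [18] 13/19 → 5 ('abbaa')
  [19] 19/27 → 0 ('')
  [20] 27/4 → 1 ('b')
  [21] 4/15 → 6 ('baaaab')
  [22] 15/24 → 3 ('baa')
  [23] 24/21 → 4 ('baab')
  [24] 21/9 → 5 ('baaba')
  [25] 9/12 → 2 ('ba')
  [26] 12/14 → 1 ('b')
  [27] 14/20 → 4 ('bbaa')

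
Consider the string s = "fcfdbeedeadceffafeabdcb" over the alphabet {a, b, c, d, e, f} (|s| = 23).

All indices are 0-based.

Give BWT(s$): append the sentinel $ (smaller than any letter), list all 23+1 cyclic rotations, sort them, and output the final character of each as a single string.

rank  rotation                  last
    0  $fcfdbeedeadceffafeabdcb  b
    1  abdcb$fcfdbeedeadceffafe  e
    2  adceffafeabdcb$fcfdbeede  e
    3  afeabdcb$fcfdbeedeadceff  f
    4  b$fcfdbeedeadceffafeabdc  c
    5  bdcb$fcfdbeedeadceffafea  a
    6  beedeadceffafeabdcb$fcfd  d
    7  cb$fcfdbeedeadceffafeabd  d
    8  ceffafeabdcb$fcfdbeedead  d
    9  cfdbeedeadceffafeabdcb$f  f
   10  dbeedeadceffafeabdcb$fcf  f
   11  dcb$fcfdbeedeadceffafeab  b
   12  dceffafeabdcb$fcfdbeedea  a
   13  deadceffafeabdcb$fcfdbee  e
   14  eabdcb$fcfdbeedeadceffaf  f
   15  eadceffafeabdcb$fcfdbeed  d
   16  edeadceffafeabdcb$fcfdbe  e
   17  eedeadceffafeabdcb$fcfdb  b
   18  effafeabdcb$fcfdbeedeadc  c
   19  fafeabdcb$fcfdbeedeadcef  f
   20  fcfdbeedeadceffafeabdcb$  $
   21  fdbeedeadceffafeabdcb$fc  c
   22  feabdcb$fcfdbeedeadceffa  a
   23  ffafeabdcb$fcfdbeedeadce  e

beefcadddffbaefdebcf$cae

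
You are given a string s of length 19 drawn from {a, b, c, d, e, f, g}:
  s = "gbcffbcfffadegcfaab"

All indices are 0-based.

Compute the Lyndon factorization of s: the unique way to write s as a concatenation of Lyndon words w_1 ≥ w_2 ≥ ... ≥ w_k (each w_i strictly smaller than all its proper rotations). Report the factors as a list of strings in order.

emit factor 1: 'g' (i=0, period=1)
emit factor 2: 'bcffbcfff' (i=1, period=9)
emit factor 3: 'adegcf' (i=10, period=6)
emit factor 4: 'aab' (i=16, period=3)

["g", "bcffbcfff", "adegcf", "aab"]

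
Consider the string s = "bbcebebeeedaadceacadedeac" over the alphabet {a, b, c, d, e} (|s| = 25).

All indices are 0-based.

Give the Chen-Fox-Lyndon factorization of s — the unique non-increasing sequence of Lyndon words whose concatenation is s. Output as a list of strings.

["bbcebebeeed", "aadceacadedeac"]

emit factor 1: 'bbcebebeeed' (i=0, period=11)
emit factor 2: 'aadceacadedeac' (i=11, period=14)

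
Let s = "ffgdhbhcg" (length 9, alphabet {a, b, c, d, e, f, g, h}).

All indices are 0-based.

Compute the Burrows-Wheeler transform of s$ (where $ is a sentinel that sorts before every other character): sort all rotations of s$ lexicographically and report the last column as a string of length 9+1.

rank  rotation    last
    0  $ffgdhbhcg  g
    1  bhcg$ffgdh  h
    2  cg$ffgdhbh  h
    3  dhbhcg$ffg  g
    4  ffgdhbhcg$  $
    5  fgdhbhcg$f  f
    6  g$ffgdhbhc  c
    7  gdhbhcg$ff  f
    8  hbhcg$ffgd  d
    9  hcg$ffgdhb  b

ghhg$fcfdb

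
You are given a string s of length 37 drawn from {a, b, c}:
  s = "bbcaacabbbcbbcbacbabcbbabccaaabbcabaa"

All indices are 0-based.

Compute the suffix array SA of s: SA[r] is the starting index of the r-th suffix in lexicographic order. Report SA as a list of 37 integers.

sorted suffixes:
  #0 SA[0]=36  'a'
  #1 SA[1]=35  'aa'
  #2 SA[2]=27  'aaabbcabaa'
  #3 SA[3]=28  'aabbcabaa'
  #4 SA[4]=3  'aacabbbcbbcbacbabcbbabccaaabbcabaa'
  #5 SA[5]=33  'abaa'
  #6 SA[6]=6  'abbbcbbcbacbabcbbabccaaabbcabaa'
  #7 SA[7]=29  'abbcabaa'
  #8 SA[8]=18  'abcbbabccaaabbcabaa'
  #9 SA[9]=23  'abccaaabbcabaa'
  #10 SA[10]=4  'acabbbcbbcbacbabcbbabccaaabbcabaa'
  #11 SA[11]=15  'acbabcbbabccaaabbcabaa'
  #12 SA[12]=34  'baa'
  #13 SA[13]=17  'babcbbabccaaabbcabaa'
  #14 SA[14]=22  'babccaaabbcabaa'
  #15 SA[15]=14  'bacbabcbbabccaaabbcabaa'
  #16 SA[16]=21  'bbabccaaabbcabaa'
  #17 SA[17]=7  'bbbcbbcbacbabcbbabccaaabbcabaa'
  #18 SA[18]=0  'bbcaacabbbcbbcbacbabcbbabccaaabbcabaa'
  #19 SA[19]=30  'bbcabaa'
  #20 SA[20]=11  'bbcbacbabcbbabccaaabbcabaa'
  #21 SA[21]=8  'bbcbbcbacbabcbbabccaaabbcabaa'
  #22 SA[22]=1  'bcaacabbbcbbcbacbabcbbabccaaabbcabaa'
  #23 SA[23]=31  'bcabaa'
  #24 SA[24]=12  'bcbacbabcbbabccaaabbcabaa'
  #25 SA[25]=19  'bcbbabccaaabbcabaa'
  #26 SA[26]=9  'bcbbcbacbabcbbabccaaabbcabaa'
  #27 SA[27]=24  'bccaaabbcabaa'
  #28 SA[28]=26  'caaabbcabaa'
  #29 SA[29]=2  'caacabbbcbbcbacbabcbbabccaaabbcabaa'
  #30 SA[30]=32  'cabaa'
  #31 SA[31]=5  'cabbbcbbcbacbabcbbabccaaabbcabaa'
  #32 SA[32]=16  'cbabcbbabccaaabbcabaa'
  #33 SA[33]=13  'cbacbabcbbabccaaabbcabaa'
  #34 SA[34]=20  'cbbabccaaabbcabaa'
  #35 SA[35]=10  'cbbcbacbabcbbabccaaabbcabaa'
  #36 SA[36]=25  'ccaaabbcabaa'

[36, 35, 27, 28, 3, 33, 6, 29, 18, 23, 4, 15, 34, 17, 22, 14, 21, 7, 0, 30, 11, 8, 1, 31, 12, 19, 9, 24, 26, 2, 32, 5, 16, 13, 20, 10, 25]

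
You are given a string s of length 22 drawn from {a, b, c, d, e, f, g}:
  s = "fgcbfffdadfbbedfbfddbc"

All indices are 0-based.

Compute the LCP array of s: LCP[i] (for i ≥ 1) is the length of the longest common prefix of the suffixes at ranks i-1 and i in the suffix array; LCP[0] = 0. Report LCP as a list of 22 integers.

[0, 0, 1, 1, 1, 2, 0, 1, 0, 1, 1, 1, 3, 0, 0, 2, 1, 2, 1, 2, 1, 0]

rank | idx | suffix
   0 |   8 | adfbbedfbfddbc
   1 |  11 | bbedfbfddbc
   2 |  20 | bc
   3 |  12 | bedfbfddbc
   4 |  16 | bfddbc
   5 |   3 | bfffdadfbbedfbfddbc
   6 |  21 | c
   7 |   2 | cbfffdadfbbedfbfddbc
   8 |   7 | dadfbbedfbfddbc
   9 |  19 | dbc
  10 |  18 | ddbc
  11 |   9 | dfbbedfbfddbc
  12 |  14 | dfbfddbc
  13 |  13 | edfbfddbc
  14 |  10 | fbbedfbfddbc
  15 |  15 | fbfddbc
  16 |   6 | fdadfbbedfbfddbc
  17 |  17 | fddbc
  18 |   5 | ffdadfbbedfbfddbc
  19 |   4 | fffdadfbbedfbfddbc
  20 |   0 | fgcbfffdadfbbedfbfddbc
  21 |   1 | gcbfffdadfbbedfbfddbc

SA = [8, 11, 20, 12, 16, 3, 21, 2, 7, 19, 18, 9, 14, 13, 10, 15, 6, 17, 5, 4, 0, 1]
[i] adj suffixes → lcp
  [1] 8/11 → 0 ('')
  [2] 11/20 → 1 ('b')
  [3] 20/12 → 1 ('b')
  [4] 12/16 → 1 ('b')
  [5] 16/3 → 2 ('bf')
  [6] 3/21 → 0 ('')
  [7] 21/2 → 1 ('c')
  [8] 2/7 → 0 ('')
  [9] 7/19 → 1 ('d')
  [10] 19/18 → 1 ('d')
  [11] 18/9 → 1 ('d')
  [12] 9/14 → 3 ('dfb')
  [13] 14/13 → 0 ('')
  [14] 13/10 → 0 ('')
  [15] 10/15 → 2 ('fb')
  [16] 15/6 → 1 ('f')
  [17] 6/17 → 2 ('fd')
  [18] 17/5 → 1 ('f')
  [19] 5/4 → 2 ('ff')
  [20] 4/0 → 1 ('f')
  [21] 0/1 → 0 ('')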